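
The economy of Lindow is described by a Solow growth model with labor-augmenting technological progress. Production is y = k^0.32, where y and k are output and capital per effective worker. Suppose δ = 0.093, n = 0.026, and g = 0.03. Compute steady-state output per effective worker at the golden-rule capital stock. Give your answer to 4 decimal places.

Break-even investment rate: n + g + δ = 0.026 + 0.03 + 0.093 = 0.149.
Maximizing c = f(k) − (n+g+δ)·k gives f'(k) = n+g+δ, i.e. 0.32·k^(0.32−1) = 0.149, so k_gold = (0.32/0.149)^(1/0.68) ≈ 3.0774.
Output: y_gold = k_gold^0.32 = 3.0774^0.32 ≈ 1.4329.

y_gold ≈ 1.4329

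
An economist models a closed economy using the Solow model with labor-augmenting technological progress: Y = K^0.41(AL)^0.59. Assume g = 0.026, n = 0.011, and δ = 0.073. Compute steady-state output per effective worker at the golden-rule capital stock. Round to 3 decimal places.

The effective depreciation rate is n + g + δ = 0.011 + 0.026 + 0.073 = 0.11.
Setting f'(k) = n+g+δ gives 0.41·k^(0.41−1) = 0.11, hence k_gold = (0.41/0.11)^(1/0.59) ≈ 9.2995.
Output: y_gold = k_gold^0.41 = 9.2995^0.41 ≈ 2.4950.

y_gold ≈ 2.495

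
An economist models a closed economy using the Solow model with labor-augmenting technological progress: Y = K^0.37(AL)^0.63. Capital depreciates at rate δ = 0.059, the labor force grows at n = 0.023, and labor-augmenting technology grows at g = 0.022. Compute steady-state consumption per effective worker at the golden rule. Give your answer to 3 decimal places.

The effective depreciation rate is n + g + δ = 0.023 + 0.022 + 0.059 = 0.104.
Setting f'(k) = n+g+δ gives 0.37·k^(0.37−1) = 0.104, hence k_gold = (0.37/0.104)^(1/0.63) ≈ 7.4967.
y_gold = 7.4967^0.37 ≈ 2.1072.
c_gold = y_gold − (n+g+δ)·k_gold = 2.1072 − 0.104·7.4967 ≈ 1.3275.

c_gold ≈ 1.328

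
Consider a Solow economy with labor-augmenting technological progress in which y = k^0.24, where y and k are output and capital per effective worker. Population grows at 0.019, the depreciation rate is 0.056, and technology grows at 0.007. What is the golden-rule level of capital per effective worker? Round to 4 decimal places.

k_gold ≈ 4.1085

Break-even investment rate: n + g + δ = 0.019 + 0.007 + 0.056 = 0.082.
Setting f'(k) = n+g+δ gives 0.24·k^(0.24−1) = 0.082, hence k_gold = (0.24/0.082)^(1/0.76) ≈ 4.1085.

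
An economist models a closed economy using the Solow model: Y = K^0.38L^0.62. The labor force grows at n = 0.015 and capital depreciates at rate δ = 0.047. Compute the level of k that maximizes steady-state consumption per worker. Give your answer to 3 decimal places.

k_gold ≈ 18.620

n + δ = 0.015 + 0.047 = 0.062.
At the golden rule the marginal product of capital equals n+δ: 0.38·k^(0.38−1) = 0.062. Solving, k_gold = (0.38/0.062)^(1/0.62) ≈ 18.6203.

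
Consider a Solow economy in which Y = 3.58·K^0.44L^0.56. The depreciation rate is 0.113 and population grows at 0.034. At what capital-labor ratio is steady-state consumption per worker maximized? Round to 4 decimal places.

n + δ = 0.034 + 0.113 = 0.147.
At the golden rule the marginal product of capital equals n+δ: 0.44·3.58·k^(0.44−1) = 0.147. Solving, k_gold = (0.44·3.58/0.147)^(1/0.56) ≈ 69.0746.

k_gold ≈ 69.0746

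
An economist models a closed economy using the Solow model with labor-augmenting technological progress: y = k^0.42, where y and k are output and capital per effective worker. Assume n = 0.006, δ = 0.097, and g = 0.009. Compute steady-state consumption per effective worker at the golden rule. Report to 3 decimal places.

c_gold ≈ 1.510

Break-even investment rate: n + g + δ = 0.006 + 0.009 + 0.097 = 0.112.
Golden rule sets MPK = n+g+δ: 0.42·k^(0.42−1) = 0.112, so k_gold = (0.42/0.112)^(1/0.58) ≈ 9.7658.
y_gold = 9.7658^0.42 ≈ 2.6042.
c_gold = y_gold − (n+g+δ)·k_gold = 2.6042 − 0.112·9.7658 ≈ 1.5104.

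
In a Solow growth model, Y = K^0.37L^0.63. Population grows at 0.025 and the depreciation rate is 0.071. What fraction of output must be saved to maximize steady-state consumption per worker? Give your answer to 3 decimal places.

s_gold = 0.370

Capital per worker breaks even when investment replaces (n + δ)·k; here n + δ = 0.096.
At the golden rule MPK = n+δ, and in any Cobb-Douglas steady state s = (n+δ)·k/y = MPK·k/y = capital's share 0.37.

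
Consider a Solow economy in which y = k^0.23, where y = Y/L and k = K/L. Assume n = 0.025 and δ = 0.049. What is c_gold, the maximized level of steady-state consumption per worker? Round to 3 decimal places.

n + δ = 0.025 + 0.049 = 0.074.
Maximizing c = f(k) − (n+δ)·k gives f'(k) = n+δ, i.e. 0.23·k^(0.23−1) = 0.074, so k_gold = (0.23/0.074)^(1/0.77) ≈ 4.3612.
y_gold = 4.3612^0.23 ≈ 1.4032.
c_gold = y_gold − (n+δ)·k_gold = 1.4032 − 0.074·4.3612 ≈ 1.0804.

c_gold ≈ 1.080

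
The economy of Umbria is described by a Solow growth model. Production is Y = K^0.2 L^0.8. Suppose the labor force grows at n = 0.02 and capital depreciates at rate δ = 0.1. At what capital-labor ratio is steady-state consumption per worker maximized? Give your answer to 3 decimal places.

k_gold ≈ 1.894

The effective depreciation rate is n + δ = 0.02 + 0.1 = 0.12.
Golden rule sets MPK = n+δ: 0.2·k^(0.2−1) = 0.12, so k_gold = (0.2/0.12)^(1/0.8) ≈ 1.8937.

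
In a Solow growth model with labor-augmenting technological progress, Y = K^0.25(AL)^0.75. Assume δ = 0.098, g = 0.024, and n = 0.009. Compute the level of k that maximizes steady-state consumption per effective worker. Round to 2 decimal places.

k_gold ≈ 2.37

The effective depreciation rate is n + g + δ = 0.009 + 0.024 + 0.098 = 0.131.
At the golden rule the marginal product of capital equals n+g+δ: 0.25·k^(0.25−1) = 0.131. Solving, k_gold = (0.25/0.131)^(1/0.75) ≈ 2.3671.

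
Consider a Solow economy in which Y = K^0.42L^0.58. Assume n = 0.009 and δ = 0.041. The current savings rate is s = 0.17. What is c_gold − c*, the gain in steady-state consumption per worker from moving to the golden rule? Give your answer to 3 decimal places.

Δc ≈ 0.695

Capital per worker breaks even when investment replaces (n + δ)·k; here n + δ = 0.05.
Current steady state (s = 0.17): k* = (0.17/0.05)^(1/0.58) ≈ 8.2479, y* = 8.2479^0.42 ≈ 2.4259, c* = (1−0.17)·2.4259 ≈ 2.0135.
At the golden rule the marginal product of capital equals n+δ: 0.42·k^(0.42−1) = 0.05. Solving, k_gold = (0.42/0.05)^(1/0.58) ≈ 39.2270.
y_gold = 39.2270^0.42 ≈ 4.6699, c_gold = y_gold − 0.05·k_gold ≈ 2.7085.
Gain: Δc = 2.7085 − 2.0135 ≈ 0.6951.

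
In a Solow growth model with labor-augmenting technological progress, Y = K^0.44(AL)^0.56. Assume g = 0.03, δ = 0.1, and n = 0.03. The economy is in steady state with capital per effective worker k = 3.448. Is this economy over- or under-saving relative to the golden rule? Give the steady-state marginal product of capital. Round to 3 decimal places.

under-saving; MPK ≈ 0.220

n + g + δ = 0.03 + 0.03 + 0.1 = 0.16.
MPK = 0.44·k^(0.44−1) = 0.44·3.448^(-0.56) ≈ 0.2200.
MPK > 0.16, so the economy is dynamically efficient (under-saving).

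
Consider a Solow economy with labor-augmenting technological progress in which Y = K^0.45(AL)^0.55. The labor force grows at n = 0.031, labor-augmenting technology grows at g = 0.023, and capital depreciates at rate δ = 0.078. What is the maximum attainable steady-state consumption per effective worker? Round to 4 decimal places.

n + g + δ = 0.031 + 0.023 + 0.078 = 0.132.
Maximizing c = f(k) − (n+g+δ)·k gives f'(k) = n+g+δ, i.e. 0.45·k^(0.45−1) = 0.132, so k_gold = (0.45/0.132)^(1/0.55) ≈ 9.2989.
y_gold = 9.2989^0.45 ≈ 2.7277.
c_gold = y_gold − (n+g+δ)·k_gold = 2.7277 − 0.132·9.2989 ≈ 1.5002.

c_gold ≈ 1.5002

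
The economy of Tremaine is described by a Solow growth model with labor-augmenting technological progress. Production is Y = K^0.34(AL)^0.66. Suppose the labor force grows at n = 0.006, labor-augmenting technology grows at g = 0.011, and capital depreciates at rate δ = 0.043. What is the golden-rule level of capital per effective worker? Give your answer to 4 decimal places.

k_gold ≈ 13.8486

Capital per effective worker breaks even when investment replaces (n + g + δ)·k; here n + g + δ = 0.06.
Golden rule sets MPK = n+g+δ: 0.34·k^(0.34−1) = 0.06, so k_gold = (0.34/0.06)^(1/0.66) ≈ 13.8486.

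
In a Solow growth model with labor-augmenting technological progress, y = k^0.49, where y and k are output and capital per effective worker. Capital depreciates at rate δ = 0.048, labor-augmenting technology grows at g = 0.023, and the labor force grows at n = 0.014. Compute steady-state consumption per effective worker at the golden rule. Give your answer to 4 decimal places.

c_gold ≈ 2.7448

n + g + δ = 0.014 + 0.023 + 0.048 = 0.085.
Setting f'(k) = n+g+δ gives 0.49·k^(0.49−1) = 0.085, hence k_gold = (0.49/0.085)^(1/0.51) ≈ 31.0256.
y_gold = 31.0256^0.49 ≈ 5.3820.
c_gold = y_gold − (n+g+δ)·k_gold = 5.3820 − 0.085·31.0256 ≈ 2.7448.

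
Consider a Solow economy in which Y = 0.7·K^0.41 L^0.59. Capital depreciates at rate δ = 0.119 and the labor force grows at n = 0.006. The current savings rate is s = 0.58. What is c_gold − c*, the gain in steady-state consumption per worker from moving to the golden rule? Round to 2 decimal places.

Δc ≈ 0.07

The effective depreciation rate is n + δ = 0.006 + 0.119 = 0.125.
Current steady state (s = 0.58): k* = (0.58·0.7/0.125)^(1/0.59) ≈ 7.3645, y* = 0.7·7.3645^0.41 ≈ 1.5872, c* = (1−0.58)·1.5872 ≈ 0.6666.
At the golden rule the marginal product of capital equals n+δ: 0.41·0.7·k^(0.41−1) = 0.125. Solving, k_gold = (0.41·0.7/0.125)^(1/0.59) ≈ 4.0909.
y_gold = 0.7·4.0909^0.41 ≈ 1.2472, c_gold = y_gold − 0.125·k_gold ≈ 0.7359.
Gain: Δc = 0.7359 − 0.6666 ≈ 0.0692.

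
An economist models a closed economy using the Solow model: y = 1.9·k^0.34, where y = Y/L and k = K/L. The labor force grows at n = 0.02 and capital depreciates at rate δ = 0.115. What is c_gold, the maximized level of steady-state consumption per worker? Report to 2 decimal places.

c_gold ≈ 2.81

n + δ = 0.02 + 0.115 = 0.135.
Setting f'(k) = n+δ gives 0.34·1.9·k^(0.34−1) = 0.135, hence k_gold = (0.34·1.9/0.135)^(1/0.66) ≈ 10.7189.
y_gold = 1.9·10.7189^0.34 ≈ 4.2560.
c_gold = y_gold − (n+δ)·k_gold = 4.2560 − 0.135·10.7189 ≈ 2.8090.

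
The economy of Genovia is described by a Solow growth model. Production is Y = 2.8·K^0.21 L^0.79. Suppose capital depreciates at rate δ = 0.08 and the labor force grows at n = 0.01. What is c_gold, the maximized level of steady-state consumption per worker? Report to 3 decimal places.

c_gold ≈ 3.643

Break-even investment rate: n + δ = 0.01 + 0.08 = 0.09.
Maximizing c = f(k) − (n+δ)·k gives f'(k) = n+δ, i.e. 0.21·2.8·k^(0.21−1) = 0.09, so k_gold = (0.21·2.8/0.09)^(1/0.79) ≈ 10.7601.
y_gold = 2.8·10.7601^0.21 ≈ 4.6115.
c_gold = y_gold − (n+δ)·k_gold = 4.6115 − 0.09·10.7601 ≈ 3.6431.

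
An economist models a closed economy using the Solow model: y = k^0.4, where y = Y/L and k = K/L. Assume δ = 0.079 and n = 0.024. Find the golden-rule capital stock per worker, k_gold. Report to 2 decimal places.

n + δ = 0.024 + 0.079 = 0.103.
Golden rule sets MPK = n+δ: 0.4·k^(0.4−1) = 0.103, so k_gold = (0.4/0.103)^(1/0.6) ≈ 9.5948.

k_gold ≈ 9.59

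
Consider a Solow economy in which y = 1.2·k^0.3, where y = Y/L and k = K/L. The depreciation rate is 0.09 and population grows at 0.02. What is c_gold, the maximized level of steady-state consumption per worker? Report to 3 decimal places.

c_gold ≈ 1.396

n + δ = 0.02 + 0.09 = 0.11.
At the golden rule the marginal product of capital equals n+δ: 0.3·1.2·k^(0.3−1) = 0.11. Solving, k_gold = (0.3·1.2/0.11)^(1/0.7) ≈ 5.4398.
y_gold = 1.2·5.4398^0.3 ≈ 1.9946.
c_gold = y_gold − (n+δ)·k_gold = 1.9946 − 0.11·5.4398 ≈ 1.3962.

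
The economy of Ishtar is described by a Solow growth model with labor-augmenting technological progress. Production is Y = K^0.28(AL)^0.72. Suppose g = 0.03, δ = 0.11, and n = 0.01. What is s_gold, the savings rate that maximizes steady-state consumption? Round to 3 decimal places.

s_gold = 0.280

The effective depreciation rate is n + g + δ = 0.01 + 0.03 + 0.11 = 0.15.
At the golden rule MPK = n+g+δ, and in any Cobb-Douglas steady state s = (n+g+δ)·k/y = MPK·k/y = capital's share 0.28.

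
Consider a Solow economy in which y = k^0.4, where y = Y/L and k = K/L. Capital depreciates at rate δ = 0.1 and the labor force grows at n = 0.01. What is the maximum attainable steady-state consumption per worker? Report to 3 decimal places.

c_gold ≈ 1.419

n + δ = 0.01 + 0.1 = 0.11.
At the golden rule the marginal product of capital equals n+δ: 0.4·k^(0.4−1) = 0.11. Solving, k_gold = (0.4/0.11)^(1/0.6) ≈ 8.5990.
y_gold = 8.5990^0.4 ≈ 2.3647.
c_gold = y_gold − (n+δ)·k_gold = 2.3647 − 0.11·8.5990 ≈ 1.4188.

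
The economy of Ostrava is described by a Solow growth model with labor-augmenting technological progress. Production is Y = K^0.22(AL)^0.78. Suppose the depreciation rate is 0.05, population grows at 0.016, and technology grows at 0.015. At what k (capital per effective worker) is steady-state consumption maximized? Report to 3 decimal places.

Break-even investment rate: n + g + δ = 0.016 + 0.015 + 0.05 = 0.081.
Maximizing c = f(k) − (n+g+δ)·k gives f'(k) = n+g+δ, i.e. 0.22·k^(0.22−1) = 0.081, so k_gold = (0.22/0.081)^(1/0.78) ≈ 3.6002.

k_gold ≈ 3.600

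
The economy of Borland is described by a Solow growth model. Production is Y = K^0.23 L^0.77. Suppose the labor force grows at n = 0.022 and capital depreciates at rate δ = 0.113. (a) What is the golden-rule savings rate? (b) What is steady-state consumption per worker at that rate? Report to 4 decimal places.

(a) s_gold = 0.2300; (b) c_gold ≈ 0.9028

n + δ = 0.022 + 0.113 = 0.135.
For Cobb-Douglas, s_gold equals capital's share: s_gold = 0.23.
At the golden rule the marginal product of capital equals n+δ: 0.23·k^(0.23−1) = 0.135. Solving, k_gold = (0.23/0.135)^(1/0.77) ≈ 1.9976.
y_gold = 1.9976^0.23 ≈ 1.1725; c_gold = (1−0.23)·y_gold ≈ 0.9028.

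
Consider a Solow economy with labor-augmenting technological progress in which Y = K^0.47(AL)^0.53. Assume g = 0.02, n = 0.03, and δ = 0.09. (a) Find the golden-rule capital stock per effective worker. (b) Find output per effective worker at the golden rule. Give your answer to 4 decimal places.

n + g + δ = 0.03 + 0.02 + 0.09 = 0.14.
Setting f'(k) = n+g+δ gives 0.47·k^(0.47−1) = 0.14, hence k_gold = (0.47/0.14)^(1/0.53) ≈ 9.8264.
y_gold = 9.8264^0.47 ≈ 2.9270.

(a) k_gold ≈ 9.8264; (b) y_gold ≈ 2.9270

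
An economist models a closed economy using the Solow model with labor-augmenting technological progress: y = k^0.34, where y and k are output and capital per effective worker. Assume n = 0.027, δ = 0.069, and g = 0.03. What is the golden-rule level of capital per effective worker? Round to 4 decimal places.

n + g + δ = 0.027 + 0.03 + 0.069 = 0.126.
Golden rule sets MPK = n+g+δ: 0.34·k^(0.34−1) = 0.126, so k_gold = (0.34/0.126)^(1/0.66) ≈ 4.4998.

k_gold ≈ 4.4998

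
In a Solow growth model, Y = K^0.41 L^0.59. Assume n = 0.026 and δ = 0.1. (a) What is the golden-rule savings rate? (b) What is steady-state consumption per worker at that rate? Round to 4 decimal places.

(a) s_gold = 0.4100; (b) c_gold ≈ 1.3395

Break-even investment rate: n + δ = 0.026 + 0.1 = 0.126.
For Cobb-Douglas, s_gold equals capital's share: s_gold = 0.41.
Maximizing c = f(k) − (n+δ)·k gives f'(k) = n+δ, i.e. 0.41·k^(0.41−1) = 0.126, so k_gold = (0.41/0.126)^(1/0.59) ≈ 7.3875.
y_gold = 7.3875^0.41 ≈ 2.2703; c_gold = (1−0.41)·y_gold ≈ 1.3395.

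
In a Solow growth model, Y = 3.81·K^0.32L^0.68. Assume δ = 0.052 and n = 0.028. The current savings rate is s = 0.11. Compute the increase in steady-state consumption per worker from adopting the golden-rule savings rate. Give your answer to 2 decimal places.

Δc ≈ 1.94

n + δ = 0.028 + 0.052 = 0.08.
Current steady state (s = 0.11): k* = (0.11·3.81/0.08)^(1/0.68) ≈ 11.4206, y* = 3.81·11.4206^0.32 ≈ 8.3059, c* = (1−0.11)·8.3059 ≈ 7.3922.
Maximizing c = f(k) − (n+δ)·k gives f'(k) = n+δ, i.e. 0.32·3.81·k^(0.32−1) = 0.08, so k_gold = (0.32·3.81/0.08)^(1/0.68) ≈ 54.9141.
y_gold = 3.81·54.9141^0.32 ≈ 13.7285, c_gold = y_gold − 0.08·k_gold ≈ 9.3354.
Gain: Δc = 9.3354 − 7.3922 ≈ 1.9432.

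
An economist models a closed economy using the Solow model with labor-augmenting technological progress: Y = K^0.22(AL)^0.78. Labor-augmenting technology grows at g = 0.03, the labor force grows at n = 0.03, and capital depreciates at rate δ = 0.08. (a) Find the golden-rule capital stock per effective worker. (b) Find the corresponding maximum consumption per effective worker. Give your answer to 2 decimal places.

(a) k_gold ≈ 1.79; (b) c_gold ≈ 0.89

The effective depreciation rate is n + g + δ = 0.03 + 0.03 + 0.08 = 0.14.
At the golden rule the marginal product of capital equals n+g+δ: 0.22·k^(0.22−1) = 0.14. Solving, k_gold = (0.22/0.14)^(1/0.78) ≈ 1.7851.
y_gold = 1.7851^0.22 ≈ 1.1360; c_gold = y_gold − 0.14·k_gold ≈ 0.8861.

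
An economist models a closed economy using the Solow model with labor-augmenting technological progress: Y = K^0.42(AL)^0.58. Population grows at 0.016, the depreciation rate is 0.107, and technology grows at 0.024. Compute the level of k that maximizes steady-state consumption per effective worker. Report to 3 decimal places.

k_gold ≈ 6.111

The effective depreciation rate is n + g + δ = 0.016 + 0.024 + 0.107 = 0.147.
At the golden rule the marginal product of capital equals n+g+δ: 0.42·k^(0.42−1) = 0.147. Solving, k_gold = (0.42/0.147)^(1/0.58) ≈ 6.1107.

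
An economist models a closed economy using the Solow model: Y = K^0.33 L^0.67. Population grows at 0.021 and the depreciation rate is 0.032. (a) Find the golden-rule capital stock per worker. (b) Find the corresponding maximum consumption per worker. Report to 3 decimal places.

(a) k_gold ≈ 15.326; (b) c_gold ≈ 1.649

The effective depreciation rate is n + δ = 0.021 + 0.032 = 0.053.
Maximizing c = f(k) − (n+δ)·k gives f'(k) = n+δ, i.e. 0.33·k^(0.33−1) = 0.053, so k_gold = (0.33/0.053)^(1/0.67) ≈ 15.3260.
y_gold = 15.3260^0.33 ≈ 2.4615; c_gold = y_gold − 0.053·k_gold ≈ 1.6492.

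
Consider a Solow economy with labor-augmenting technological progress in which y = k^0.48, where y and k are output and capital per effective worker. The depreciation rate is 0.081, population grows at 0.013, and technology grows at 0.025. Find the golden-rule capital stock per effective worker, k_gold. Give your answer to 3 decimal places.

Break-even investment rate: n + g + δ = 0.013 + 0.025 + 0.081 = 0.119.
At the golden rule the marginal product of capital equals n+g+δ: 0.48·k^(0.48−1) = 0.119. Solving, k_gold = (0.48/0.119)^(1/0.52) ≈ 14.6149.

k_gold ≈ 14.615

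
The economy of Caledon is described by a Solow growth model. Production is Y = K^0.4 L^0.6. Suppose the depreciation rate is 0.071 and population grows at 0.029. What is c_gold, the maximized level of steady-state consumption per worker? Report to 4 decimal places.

Break-even investment rate: n + δ = 0.029 + 0.071 = 0.1.
At the golden rule the marginal product of capital equals n+δ: 0.4·k^(0.4−1) = 0.1. Solving, k_gold = (0.4/0.1)^(1/0.6) ≈ 10.0794.
y_gold = 10.0794^0.4 ≈ 2.5198.
c_gold = y_gold − (n+δ)·k_gold = 2.5198 − 0.1·10.0794 ≈ 1.5119.

c_gold ≈ 1.5119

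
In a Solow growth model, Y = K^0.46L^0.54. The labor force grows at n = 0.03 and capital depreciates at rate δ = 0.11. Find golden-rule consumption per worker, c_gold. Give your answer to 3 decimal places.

c_gold ≈ 1.488

n + δ = 0.03 + 0.11 = 0.14.
Setting f'(k) = n+δ gives 0.46·k^(0.46−1) = 0.14, hence k_gold = (0.46/0.14)^(1/0.54) ≈ 9.0515.
y_gold = 9.0515^0.46 ≈ 2.7548.
c_gold = y_gold − (n+δ)·k_gold = 2.7548 − 0.14·9.0515 ≈ 1.4876.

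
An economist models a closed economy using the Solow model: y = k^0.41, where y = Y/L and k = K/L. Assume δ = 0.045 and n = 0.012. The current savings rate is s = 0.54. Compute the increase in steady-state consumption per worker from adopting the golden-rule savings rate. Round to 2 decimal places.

Capital per worker breaks even when investment replaces (n + δ)·k; here n + δ = 0.057.
Current steady state (s = 0.54): k* = (0.54/0.057)^(1/0.59) ≈ 45.1977, y* = 45.1977^0.41 ≈ 4.7709, c* = (1−0.54)·4.7709 ≈ 2.1946.
At the golden rule the marginal product of capital equals n+δ: 0.41·k^(0.41−1) = 0.057. Solving, k_gold = (0.41/0.057)^(1/0.59) ≈ 28.3392.
y_gold = 28.3392^0.41 ≈ 3.9398, c_gold = y_gold − 0.057·k_gold ≈ 2.3245.
Gain: Δc = 2.3245 − 2.1946 ≈ 0.1299.

Δc ≈ 0.13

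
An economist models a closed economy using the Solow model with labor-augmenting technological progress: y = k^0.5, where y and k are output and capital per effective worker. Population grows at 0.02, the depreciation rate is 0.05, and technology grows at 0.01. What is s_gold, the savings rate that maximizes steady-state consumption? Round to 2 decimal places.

Capital per effective worker breaks even when investment replaces (n + g + δ)·k; here n + g + δ = 0.08.
At the golden rule MPK = n+g+δ, and in any Cobb-Douglas steady state s = (n+g+δ)·k/y = MPK·k/y = capital's share 0.5.

s_gold = 0.50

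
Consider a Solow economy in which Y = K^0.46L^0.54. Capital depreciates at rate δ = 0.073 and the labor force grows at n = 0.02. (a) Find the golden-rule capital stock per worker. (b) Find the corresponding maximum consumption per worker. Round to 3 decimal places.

Capital per worker breaks even when investment replaces (n + δ)·k; here n + δ = 0.093.
Golden rule sets MPK = n+δ: 0.46·k^(0.46−1) = 0.093, so k_gold = (0.46/0.093)^(1/0.54) ≈ 19.3061.
y_gold = 19.3061^0.46 ≈ 3.9032; c_gold = y_gold − 0.093·k_gold ≈ 2.1077.

(a) k_gold ≈ 19.306; (b) c_gold ≈ 2.108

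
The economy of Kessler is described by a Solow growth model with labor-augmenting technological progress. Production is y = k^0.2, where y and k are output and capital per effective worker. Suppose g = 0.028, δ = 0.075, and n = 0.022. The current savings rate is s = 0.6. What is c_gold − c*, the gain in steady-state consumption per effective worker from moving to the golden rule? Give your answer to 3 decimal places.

Δc ≈ 0.308

Break-even investment rate: n + g + δ = 0.022 + 0.028 + 0.075 = 0.125.
Current steady state (s = 0.6): k* = (0.6/0.125)^(1/0.8) ≈ 7.1048, y* = 7.1048^0.2 ≈ 1.4802, c* = (1−0.6)·1.4802 ≈ 0.5921.
Maximizing c = f(k) − (n+g+δ)·k gives f'(k) = n+g+δ, i.e. 0.2·k^(0.2−1) = 0.125, so k_gold = (0.2/0.125)^(1/0.8) ≈ 1.7995.
y_gold = 1.7995^0.2 ≈ 1.1247, c_gold = y_gold − 0.125·k_gold ≈ 0.8997.
Gain: Δc = 0.8997 − 0.5921 ≈ 0.3077.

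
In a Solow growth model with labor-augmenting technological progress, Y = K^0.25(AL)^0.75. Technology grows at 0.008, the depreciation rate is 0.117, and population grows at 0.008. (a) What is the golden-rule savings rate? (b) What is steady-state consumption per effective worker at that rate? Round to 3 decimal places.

(a) s_gold = 0.250; (b) c_gold ≈ 0.926

n + g + δ = 0.008 + 0.008 + 0.117 = 0.133.
For Cobb-Douglas, s_gold equals capital's share: s_gold = 0.25.
At the golden rule the marginal product of capital equals n+g+δ: 0.25·k^(0.25−1) = 0.133. Solving, k_gold = (0.25/0.133)^(1/0.75) ≈ 2.3198.
y_gold = 2.3198^0.25 ≈ 1.2341; c_gold = (1−0.25)·y_gold ≈ 0.9256.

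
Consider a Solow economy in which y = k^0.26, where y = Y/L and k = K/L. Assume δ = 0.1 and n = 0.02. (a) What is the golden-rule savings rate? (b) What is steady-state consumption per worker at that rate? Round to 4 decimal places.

(a) s_gold = 0.2600; (b) c_gold ≈ 0.9710

n + δ = 0.02 + 0.1 = 0.12.
For Cobb-Douglas, s_gold equals capital's share: s_gold = 0.26.
At the golden rule the marginal product of capital equals n+δ: 0.26·k^(0.26−1) = 0.12. Solving, k_gold = (0.26/0.12)^(1/0.74) ≈ 2.8430.
y_gold = 2.8430^0.26 ≈ 1.3121; c_gold = (1−0.26)·y_gold ≈ 0.9710.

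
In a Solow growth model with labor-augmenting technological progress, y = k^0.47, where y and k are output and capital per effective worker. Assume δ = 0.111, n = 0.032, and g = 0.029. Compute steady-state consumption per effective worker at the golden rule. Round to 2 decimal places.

Break-even investment rate: n + g + δ = 0.032 + 0.029 + 0.111 = 0.172.
Golden rule sets MPK = n+g+δ: 0.47·k^(0.47−1) = 0.172, so k_gold = (0.47/0.172)^(1/0.53) ≈ 6.6637.
y_gold = 6.6637^0.47 ≈ 2.4386.
c_gold = y_gold − (n+g+δ)·k_gold = 2.4386 − 0.172·6.6637 ≈ 1.2925.

c_gold ≈ 1.29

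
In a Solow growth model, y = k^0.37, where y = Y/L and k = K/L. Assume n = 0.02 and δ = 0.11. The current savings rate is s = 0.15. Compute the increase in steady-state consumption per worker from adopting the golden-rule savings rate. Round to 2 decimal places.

The effective depreciation rate is n + δ = 0.02 + 0.11 = 0.13.
Current steady state (s = 0.15): k* = (0.15/0.13)^(1/0.63) ≈ 1.2550, y* = 1.2550^0.37 ≈ 1.0877, c* = (1−0.15)·1.0877 ≈ 0.9245.
Maximizing c = f(k) − (n+δ)·k gives f'(k) = n+δ, i.e. 0.37·k^(0.37−1) = 0.13, so k_gold = (0.37/0.13)^(1/0.63) ≈ 5.2607.
y_gold = 5.2607^0.37 ≈ 1.8484, c_gold = y_gold − 0.13·k_gold ≈ 1.1645.
Gain: Δc = 1.1645 − 0.9245 ≈ 0.2399.

Δc ≈ 0.24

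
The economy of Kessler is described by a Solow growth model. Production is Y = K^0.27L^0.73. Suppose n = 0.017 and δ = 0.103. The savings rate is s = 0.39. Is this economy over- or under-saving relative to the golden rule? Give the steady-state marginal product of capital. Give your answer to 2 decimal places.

over-saving; MPK ≈ 0.08

Capital per worker breaks even when investment replaces (n + δ)·k; here n + δ = 0.12.
Steady-state k*: s·k^0.27 = 0.12·k gives k* = (0.39/0.12)^(1/0.73) ≈ 5.0259.
MPK = 0.27·5.0259^(-0.73) ≈ 0.0831.
MPK < n+δ = 0.12, so the economy is dynamically inefficient (over-saving).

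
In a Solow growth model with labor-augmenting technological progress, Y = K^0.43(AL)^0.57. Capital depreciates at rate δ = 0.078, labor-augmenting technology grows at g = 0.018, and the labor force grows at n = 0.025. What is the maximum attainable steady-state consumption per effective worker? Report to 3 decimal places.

c_gold ≈ 1.484

The effective depreciation rate is n + g + δ = 0.025 + 0.018 + 0.078 = 0.121.
Golden rule sets MPK = n+g+δ: 0.43·k^(0.43−1) = 0.121, so k_gold = (0.43/0.121)^(1/0.57) ≈ 9.2493.
y_gold = 9.2493^0.43 ≈ 2.6027.
c_gold = y_gold − (n+g+δ)·k_gold = 2.6027 − 0.121·9.2493 ≈ 1.4836.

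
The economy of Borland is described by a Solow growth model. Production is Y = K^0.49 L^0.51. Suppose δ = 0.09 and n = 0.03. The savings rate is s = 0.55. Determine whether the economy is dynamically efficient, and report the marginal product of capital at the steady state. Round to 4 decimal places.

The effective depreciation rate is n + δ = 0.03 + 0.09 = 0.12.
Steady-state k*: s·k^0.49 = 0.12·k gives k* = (0.55/0.12)^(1/0.51) ≈ 19.7895.
MPK = 0.49·19.7895^(-0.51) ≈ 0.1069.
MPK < n+δ = 0.12, so the economy is dynamically inefficient (over-saving).

dynamically inefficient; MPK ≈ 0.1069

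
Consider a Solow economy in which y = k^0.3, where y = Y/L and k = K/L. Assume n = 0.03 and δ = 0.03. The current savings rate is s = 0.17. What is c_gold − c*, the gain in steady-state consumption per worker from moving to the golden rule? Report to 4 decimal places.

Δc ≈ 0.0983

n + δ = 0.03 + 0.03 = 0.06.
Current steady state (s = 0.17): k* = (0.17/0.06)^(1/0.7) ≈ 4.4273, y* = 4.4273^0.3 ≈ 1.5626, c* = (1−0.17)·1.5626 ≈ 1.2969.
Golden rule sets MPK = n+δ: 0.3·k^(0.3−1) = 0.06, so k_gold = (0.3/0.06)^(1/0.7) ≈ 9.9662.
y_gold = 9.9662^0.3 ≈ 1.9932, c_gold = y_gold − 0.06·k_gold ≈ 1.3953.
Gain: Δc = 1.3953 − 1.2969 ≈ 0.0983.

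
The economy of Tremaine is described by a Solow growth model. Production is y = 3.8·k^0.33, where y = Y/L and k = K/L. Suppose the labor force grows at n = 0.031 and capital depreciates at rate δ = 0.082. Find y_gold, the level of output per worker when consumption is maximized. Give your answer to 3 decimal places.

y_gold ≈ 12.433

Capital per worker breaks even when investment replaces (n + δ)·k; here n + δ = 0.113.
Golden rule sets MPK = n+δ: 0.33·3.8·k^(0.33−1) = 0.113, so k_gold = (0.33·3.8/0.113)^(1/0.67) ≈ 36.3102.
Output: y_gold = 3.8·k_gold^0.33 = 3.8·36.3102^0.33 ≈ 12.4335.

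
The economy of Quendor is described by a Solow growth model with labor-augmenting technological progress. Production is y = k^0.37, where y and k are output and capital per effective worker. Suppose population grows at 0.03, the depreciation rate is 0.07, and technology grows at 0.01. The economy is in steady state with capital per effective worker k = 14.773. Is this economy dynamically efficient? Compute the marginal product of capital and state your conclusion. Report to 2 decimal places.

Capital per effective worker breaks even when investment replaces (n + g + δ)·k; here n + g + δ = 0.11.
MPK = 0.37·k^(0.37−1) = 0.37·14.773^(-0.63) ≈ 0.0678.
MPK < 0.11, so the economy is dynamically inefficient (over-saving).

dynamically inefficient; MPK ≈ 0.07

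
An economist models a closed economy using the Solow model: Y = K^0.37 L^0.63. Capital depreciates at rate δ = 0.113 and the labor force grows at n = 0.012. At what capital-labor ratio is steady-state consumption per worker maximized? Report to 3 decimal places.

The effective depreciation rate is n + δ = 0.012 + 0.113 = 0.125.
Setting f'(k) = n+δ gives 0.37·k^(0.37−1) = 0.125, hence k_gold = (0.37/0.125)^(1/0.63) ≈ 5.5986.

k_gold ≈ 5.599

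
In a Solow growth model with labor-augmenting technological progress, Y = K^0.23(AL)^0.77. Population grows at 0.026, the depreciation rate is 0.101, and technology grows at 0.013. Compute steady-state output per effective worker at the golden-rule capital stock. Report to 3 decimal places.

n + g + δ = 0.026 + 0.013 + 0.101 = 0.14.
At the golden rule the marginal product of capital equals n+g+δ: 0.23·k^(0.23−1) = 0.14. Solving, k_gold = (0.23/0.14)^(1/0.77) ≈ 1.9055.
Output: y_gold = k_gold^0.23 = 1.9055^0.23 ≈ 1.1598.

y_gold ≈ 1.160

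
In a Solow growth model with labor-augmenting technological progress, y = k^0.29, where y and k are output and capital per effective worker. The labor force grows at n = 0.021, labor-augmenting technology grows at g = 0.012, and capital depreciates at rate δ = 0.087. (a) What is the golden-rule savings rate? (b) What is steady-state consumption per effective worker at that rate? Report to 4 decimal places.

(a) s_gold = 0.2900; (b) c_gold ≈ 1.0181

Capital per effective worker breaks even when investment replaces (n + g + δ)·k; here n + g + δ = 0.12.
For Cobb-Douglas, s_gold equals capital's share: s_gold = 0.29.
Golden rule sets MPK = n+g+δ: 0.29·k^(0.29−1) = 0.12, so k_gold = (0.29/0.12)^(1/0.71) ≈ 3.4653.
y_gold = 3.4653^0.29 ≈ 1.4339; c_gold = (1−0.29)·y_gold ≈ 1.0181.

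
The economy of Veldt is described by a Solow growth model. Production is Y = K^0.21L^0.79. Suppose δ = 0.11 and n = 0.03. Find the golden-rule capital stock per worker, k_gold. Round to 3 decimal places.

k_gold ≈ 1.671

n + δ = 0.03 + 0.11 = 0.14.
Maximizing c = f(k) − (n+δ)·k gives f'(k) = n+δ, i.e. 0.21·k^(0.21−1) = 0.14, so k_gold = (0.21/0.14)^(1/0.79) ≈ 1.6707.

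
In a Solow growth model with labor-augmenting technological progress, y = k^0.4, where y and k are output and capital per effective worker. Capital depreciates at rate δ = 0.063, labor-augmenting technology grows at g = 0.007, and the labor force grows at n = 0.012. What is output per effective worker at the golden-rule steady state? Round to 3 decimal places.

y_gold ≈ 2.876

Capital per effective worker breaks even when investment replaces (n + g + δ)·k; here n + g + δ = 0.082.
Maximizing c = f(k) − (n+g+δ)·k gives f'(k) = n+g+δ, i.e. 0.4·k^(0.4−1) = 0.082, so k_gold = (0.4/0.082)^(1/0.6) ≈ 14.0306.
Output: y_gold = k_gold^0.4 = 14.0306^0.4 ≈ 2.8763.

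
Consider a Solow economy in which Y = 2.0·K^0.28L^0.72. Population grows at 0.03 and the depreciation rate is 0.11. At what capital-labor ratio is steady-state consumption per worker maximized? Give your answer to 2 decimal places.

n + δ = 0.03 + 0.11 = 0.14.
Maximizing c = f(k) − (n+δ)·k gives f'(k) = n+δ, i.e. 0.28·2.0·k^(0.28−1) = 0.14, so k_gold = (0.28·2.0/0.14)^(1/0.72) ≈ 6.8580.

k_gold ≈ 6.86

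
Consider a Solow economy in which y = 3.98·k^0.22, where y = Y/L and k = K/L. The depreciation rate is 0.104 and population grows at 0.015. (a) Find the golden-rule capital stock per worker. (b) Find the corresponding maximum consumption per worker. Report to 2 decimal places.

(a) k_gold ≈ 12.92; (b) c_gold ≈ 5.45

The effective depreciation rate is n + δ = 0.015 + 0.104 = 0.119.
Setting f'(k) = n+δ gives 0.22·3.98·k^(0.22−1) = 0.119, hence k_gold = (0.22·3.98/0.119)^(1/0.78) ≈ 12.9190.
y_gold = 3.98·12.9190^0.22 ≈ 6.9880; c_gold = y_gold − 0.119·k_gold ≈ 5.4506.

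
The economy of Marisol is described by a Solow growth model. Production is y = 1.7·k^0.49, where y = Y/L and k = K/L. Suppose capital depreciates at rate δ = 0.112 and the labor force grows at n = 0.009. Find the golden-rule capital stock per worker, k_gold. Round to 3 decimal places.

n + δ = 0.009 + 0.112 = 0.121.
At the golden rule the marginal product of capital equals n+δ: 0.49·1.7·k^(0.49−1) = 0.121. Solving, k_gold = (0.49·1.7/0.121)^(1/0.51) ≈ 43.9402.

k_gold ≈ 43.940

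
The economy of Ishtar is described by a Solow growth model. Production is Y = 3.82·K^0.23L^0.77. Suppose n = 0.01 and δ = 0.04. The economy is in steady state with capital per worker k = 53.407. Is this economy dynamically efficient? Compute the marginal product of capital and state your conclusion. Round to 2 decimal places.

Break-even investment rate: n + δ = 0.01 + 0.04 = 0.05.
MPK = 0.23·3.82·k^(0.23−1) = 0.23·3.82·53.407^(-0.77) ≈ 0.0411.
MPK < 0.05, so the economy is dynamically inefficient (over-saving).

dynamically inefficient; MPK ≈ 0.04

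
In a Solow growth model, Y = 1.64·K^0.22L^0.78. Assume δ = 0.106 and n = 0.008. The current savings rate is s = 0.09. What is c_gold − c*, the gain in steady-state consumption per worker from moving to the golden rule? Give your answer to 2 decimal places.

The effective depreciation rate is n + δ = 0.008 + 0.106 = 0.114.
Current steady state (s = 0.09): k* = (0.09·1.64/0.114)^(1/0.78) ≈ 1.3926, y* = 1.64·1.3926^0.22 ≈ 1.7639, c* = (1−0.09)·1.7639 ≈ 1.6052.
Golden rule sets MPK = n+δ: 0.22·1.64·k^(0.22−1) = 0.114, so k_gold = (0.22·1.64/0.114)^(1/0.78) ≈ 4.3802.
y_gold = 1.64·4.3802^0.22 ≈ 2.2697, c_gold = y_gold − 0.114·k_gold ≈ 1.7704.
Gain: Δc = 1.7704 − 1.6052 ≈ 0.1652.

Δc ≈ 0.17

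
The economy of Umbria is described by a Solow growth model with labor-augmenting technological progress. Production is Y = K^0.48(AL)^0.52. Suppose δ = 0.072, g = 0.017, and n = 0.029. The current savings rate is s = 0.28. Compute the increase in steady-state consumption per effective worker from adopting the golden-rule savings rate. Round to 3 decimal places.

n + g + δ = 0.029 + 0.017 + 0.072 = 0.118.
Current steady state (s = 0.28): k* = (0.28/0.118)^(1/0.52) ≈ 5.2685, y* = 5.2685^0.48 ≈ 2.2203, c* = (1−0.28)·2.2203 ≈ 1.5986.
Golden rule sets MPK = n+g+δ: 0.48·k^(0.48−1) = 0.118, so k_gold = (0.48/0.118)^(1/0.52) ≈ 14.8540.
y_gold = 14.8540^0.48 ≈ 3.6516, c_gold = y_gold − 0.118·k_gold ≈ 1.8988.
Gain: Δc = 1.8988 − 1.5986 ≈ 0.3002.

Δc ≈ 0.300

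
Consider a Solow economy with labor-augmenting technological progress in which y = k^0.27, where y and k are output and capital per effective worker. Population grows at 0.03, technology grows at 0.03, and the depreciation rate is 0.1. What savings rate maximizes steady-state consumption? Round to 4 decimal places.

n + g + δ = 0.03 + 0.03 + 0.1 = 0.16.
At the golden rule MPK = n+g+δ, and in any Cobb-Douglas steady state s = (n+g+δ)·k/y = MPK·k/y = capital's share 0.27.

s_gold = 0.2700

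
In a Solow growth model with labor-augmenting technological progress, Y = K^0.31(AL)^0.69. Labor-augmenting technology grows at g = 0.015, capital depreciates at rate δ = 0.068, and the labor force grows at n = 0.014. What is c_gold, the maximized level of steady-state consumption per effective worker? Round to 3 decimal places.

c_gold ≈ 1.163

n + g + δ = 0.014 + 0.015 + 0.068 = 0.097.
Golden rule sets MPK = n+g+δ: 0.31·k^(0.31−1) = 0.097, so k_gold = (0.31/0.097)^(1/0.69) ≈ 5.3863.
y_gold = 5.3863^0.31 ≈ 1.6854.
c_gold = y_gold − (n+g+δ)·k_gold = 1.6854 − 0.097·5.3863 ≈ 1.1629.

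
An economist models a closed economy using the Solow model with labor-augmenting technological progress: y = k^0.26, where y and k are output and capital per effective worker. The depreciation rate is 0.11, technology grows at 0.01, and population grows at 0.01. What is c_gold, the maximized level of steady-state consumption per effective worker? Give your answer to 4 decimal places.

The effective depreciation rate is n + g + δ = 0.01 + 0.01 + 0.11 = 0.13.
Golden rule sets MPK = n+g+δ: 0.26·k^(0.26−1) = 0.13, so k_gold = (0.26/0.13)^(1/0.74) ≈ 2.5515.
y_gold = 2.5515^0.26 ≈ 1.2758.
c_gold = y_gold − (n+g+δ)·k_gold = 1.2758 − 0.13·2.5515 ≈ 0.9441.

c_gold ≈ 0.9441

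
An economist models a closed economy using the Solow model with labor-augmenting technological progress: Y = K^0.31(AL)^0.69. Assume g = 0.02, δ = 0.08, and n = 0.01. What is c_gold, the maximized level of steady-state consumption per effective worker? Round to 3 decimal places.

Capital per effective worker breaks even when investment replaces (n + g + δ)·k; here n + g + δ = 0.11.
At the golden rule the marginal product of capital equals n+g+δ: 0.31·k^(0.31−1) = 0.11. Solving, k_gold = (0.31/0.11)^(1/0.69) ≈ 4.4888.
y_gold = 4.4888^0.31 ≈ 1.5928.
c_gold = y_gold − (n+g+δ)·k_gold = 1.5928 − 0.11·4.4888 ≈ 1.0990.

c_gold ≈ 1.099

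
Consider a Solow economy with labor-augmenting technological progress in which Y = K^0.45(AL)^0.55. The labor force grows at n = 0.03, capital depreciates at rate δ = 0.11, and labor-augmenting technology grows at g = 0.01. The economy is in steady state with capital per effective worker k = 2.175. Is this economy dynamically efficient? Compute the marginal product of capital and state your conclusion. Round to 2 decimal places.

The effective depreciation rate is n + g + δ = 0.03 + 0.01 + 0.11 = 0.15.
MPK = 0.45·k^(0.45−1) = 0.45·2.175^(-0.55) ≈ 0.2935.
MPK > 0.15, so the economy is dynamically efficient (under-saving).

dynamically efficient; MPK ≈ 0.29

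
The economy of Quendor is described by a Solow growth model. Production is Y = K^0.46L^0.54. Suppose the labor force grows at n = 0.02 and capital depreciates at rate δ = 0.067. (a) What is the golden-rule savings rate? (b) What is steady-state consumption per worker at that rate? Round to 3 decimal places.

(a) s_gold = 0.460; (b) c_gold ≈ 2.231

Break-even investment rate: n + δ = 0.02 + 0.067 = 0.087.
For Cobb-Douglas, s_gold equals capital's share: s_gold = 0.46.
At the golden rule the marginal product of capital equals n+δ: 0.46·k^(0.46−1) = 0.087. Solving, k_gold = (0.46/0.087)^(1/0.54) ≈ 21.8439.
y_gold = 21.8439^0.46 ≈ 4.1314; c_gold = (1−0.46)·y_gold ≈ 2.2309.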